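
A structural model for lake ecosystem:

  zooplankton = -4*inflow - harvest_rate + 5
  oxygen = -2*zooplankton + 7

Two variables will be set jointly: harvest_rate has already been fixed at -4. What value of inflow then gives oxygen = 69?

With harvest_rate held at -4:
Substituting into the zooplankton equation gives zooplankton = -4*inflow + 9.
So oxygen = 8*inflow - 11.
Solve 8*inflow - 11 = 69: inflow = (69 + 11) / 8 = 10.

inflow = 10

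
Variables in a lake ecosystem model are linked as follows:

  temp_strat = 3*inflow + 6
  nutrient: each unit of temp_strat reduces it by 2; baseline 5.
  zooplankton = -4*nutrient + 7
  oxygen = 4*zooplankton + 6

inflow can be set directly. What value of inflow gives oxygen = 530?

Substituting into the nutrient equation gives nutrient = -6*inflow - 7.
Substituting into the zooplankton equation gives zooplankton = 24*inflow + 35.
Substituting into the oxygen equation gives oxygen = 96*inflow + 146.
Solve 96*inflow + 146 = 530: inflow = (530 - 146) / 96 = 4.

inflow = 4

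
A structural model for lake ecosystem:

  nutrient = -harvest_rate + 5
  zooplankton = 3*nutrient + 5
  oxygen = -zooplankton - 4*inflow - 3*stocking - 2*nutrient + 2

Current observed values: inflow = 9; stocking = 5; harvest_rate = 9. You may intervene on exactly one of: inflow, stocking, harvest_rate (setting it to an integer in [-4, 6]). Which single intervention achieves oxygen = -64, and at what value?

Intervening on inflow: oxygen = -4*inflow + 2. Reaching -64 requires inflow = 33/2, not an integer.
Intervening on stocking: oxygen = -3*stocking - 19. Reaching -64 requires stocking = 15, outside [-4, 6].
Intervening on harvest_rate: with other inputs at their observed values, oxygen = 5*harvest_rate - 79. Solving for -64 gives harvest_rate = 3, within [-4, 6].

set harvest_rate = 3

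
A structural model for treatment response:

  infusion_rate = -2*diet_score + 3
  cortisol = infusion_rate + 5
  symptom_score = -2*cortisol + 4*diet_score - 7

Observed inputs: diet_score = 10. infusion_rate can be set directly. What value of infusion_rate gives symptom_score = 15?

Intervening on infusion_rate fixes its value directly, overriding its dependence on diet_score.
Substituting into the symptom_score equation gives symptom_score = -2*infusion_rate + 23.
Solve -2*infusion_rate + 23 = 15: infusion_rate = (15 - 23) / -2 = 4.

infusion_rate = 4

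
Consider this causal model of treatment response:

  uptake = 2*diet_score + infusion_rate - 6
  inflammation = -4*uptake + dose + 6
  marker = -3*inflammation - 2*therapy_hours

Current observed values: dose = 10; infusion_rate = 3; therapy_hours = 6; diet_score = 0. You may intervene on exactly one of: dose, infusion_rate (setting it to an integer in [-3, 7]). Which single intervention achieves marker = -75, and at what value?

set dose = 3

Intervening on dose: with other inputs at their observed values, marker = -3*dose - 66. Solving for -75 gives dose = 3, within [-3, 7].
Intervening on infusion_rate: marker = 12*infusion_rate - 132. Reaching -75 requires infusion_rate = 19/4, not an integer.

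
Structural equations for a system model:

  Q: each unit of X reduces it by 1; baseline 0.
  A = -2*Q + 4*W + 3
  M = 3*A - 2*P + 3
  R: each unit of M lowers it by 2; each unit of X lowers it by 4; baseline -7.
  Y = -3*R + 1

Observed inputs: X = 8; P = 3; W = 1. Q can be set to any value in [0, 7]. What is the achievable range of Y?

Intervening on Q fixes its value directly, overriding its dependence on X.
Substituting into the A equation gives A = -2*Q + 7.
M becomes -6*Q + 18.
Substituting into the R equation gives R = 12*Q - 75.
Substituting into the Y equation gives Y = -36*Q + 226.
Linear in Q, so extremes are at the endpoints: Q = 0 gives Y = 226; Q = 7 gives Y = -26.

-26 to 226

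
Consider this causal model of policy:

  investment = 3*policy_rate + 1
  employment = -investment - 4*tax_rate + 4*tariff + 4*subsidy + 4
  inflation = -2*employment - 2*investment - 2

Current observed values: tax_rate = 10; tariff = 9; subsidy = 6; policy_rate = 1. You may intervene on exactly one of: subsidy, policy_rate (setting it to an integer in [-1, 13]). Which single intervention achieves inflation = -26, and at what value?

Intervening on subsidy: with other inputs at their observed values, inflation = -8*subsidy - 2. Solving for -26 gives subsidy = 3, within [-1, 13].
Intervening on policy_rate: the paths from policy_rate to inflation cancel (net effect zero), leaving inflation = -50; -26 is unreachable this way.

set subsidy = 3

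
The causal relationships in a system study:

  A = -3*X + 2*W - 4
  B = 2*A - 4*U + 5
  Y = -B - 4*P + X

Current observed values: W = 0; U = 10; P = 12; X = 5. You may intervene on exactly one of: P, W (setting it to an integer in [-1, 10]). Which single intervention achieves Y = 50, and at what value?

set P = 7

Intervening on P: with other inputs at their observed values, Y = -4*P + 78. Solving for 50 gives P = 7, within [-1, 10].
Intervening on W: Y = -4*W + 30. Reaching 50 requires W = -5, outside [-1, 10].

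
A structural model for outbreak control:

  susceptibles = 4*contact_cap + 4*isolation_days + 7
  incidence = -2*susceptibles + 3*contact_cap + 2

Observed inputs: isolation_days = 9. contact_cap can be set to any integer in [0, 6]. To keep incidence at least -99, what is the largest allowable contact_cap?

contact_cap = 3

Substituting into the susceptibles equation gives susceptibles = 4*contact_cap + 43.
Substituting into the incidence equation gives incidence = -5*contact_cap - 84.
Require -5*contact_cap - 84 ≥ -99, so contact_cap ≤ 3.
The largest integer in [0, 6] satisfying this is 3.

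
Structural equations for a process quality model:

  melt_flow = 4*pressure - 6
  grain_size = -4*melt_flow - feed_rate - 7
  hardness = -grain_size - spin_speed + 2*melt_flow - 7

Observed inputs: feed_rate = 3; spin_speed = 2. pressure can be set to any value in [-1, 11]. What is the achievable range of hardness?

-59 to 229

Substituting into the grain_size equation gives grain_size = -16*pressure + 14.
Substituting into the hardness equation gives hardness = 24*pressure - 35.
Linear in pressure, so extremes are at the endpoints: pressure = -1 gives hardness = -59; pressure = 11 gives hardness = 229.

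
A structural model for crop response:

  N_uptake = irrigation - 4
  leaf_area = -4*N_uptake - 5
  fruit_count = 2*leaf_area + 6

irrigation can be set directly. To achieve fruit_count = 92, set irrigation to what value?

irrigation = -8

Substituting into the leaf_area equation gives leaf_area = -4*irrigation + 11.
So fruit_count = -8*irrigation + 28.
Solve -8*irrigation + 28 = 92: irrigation = (92 - 28) / -8 = -8.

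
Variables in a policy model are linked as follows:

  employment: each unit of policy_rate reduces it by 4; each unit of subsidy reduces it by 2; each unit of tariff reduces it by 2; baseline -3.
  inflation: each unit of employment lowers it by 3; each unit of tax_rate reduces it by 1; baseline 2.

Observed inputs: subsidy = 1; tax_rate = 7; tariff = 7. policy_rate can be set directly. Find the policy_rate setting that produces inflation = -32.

policy_rate = -7

Substituting into the employment equation gives employment = -4*policy_rate - 19.
Substituting into the inflation equation gives inflation = 12*policy_rate + 52.
Solve 12*policy_rate + 52 = -32: policy_rate = (-32 - 52) / 12 = -7.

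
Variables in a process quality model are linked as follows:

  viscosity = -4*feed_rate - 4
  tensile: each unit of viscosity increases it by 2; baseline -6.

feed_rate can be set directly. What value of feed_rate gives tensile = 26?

Substituting into the tensile equation gives tensile = -8*feed_rate - 14.
Solve -8*feed_rate - 14 = 26: feed_rate = (26 + 14) / -8 = -5.

feed_rate = -5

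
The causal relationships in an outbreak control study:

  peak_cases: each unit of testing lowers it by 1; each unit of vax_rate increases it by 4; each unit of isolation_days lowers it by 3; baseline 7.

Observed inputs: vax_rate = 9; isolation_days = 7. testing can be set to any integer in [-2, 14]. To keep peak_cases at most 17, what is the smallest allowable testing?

Substituting into the peak_cases equation gives peak_cases = -testing + 22.
Require -testing + 22 ≤ 17, so testing ≥ 5.
The smallest integer in [-2, 14] satisfying this is 5.

testing = 5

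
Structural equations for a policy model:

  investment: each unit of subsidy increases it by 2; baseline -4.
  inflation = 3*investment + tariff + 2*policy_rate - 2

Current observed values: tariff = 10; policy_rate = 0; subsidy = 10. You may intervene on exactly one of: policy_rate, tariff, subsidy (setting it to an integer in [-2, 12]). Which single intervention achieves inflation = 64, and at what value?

Intervening on policy_rate: with other inputs at their observed values, inflation = 2*policy_rate + 56. Solving for 64 gives policy_rate = 4, within [-2, 12].
Intervening on tariff: inflation = tariff + 46. Reaching 64 requires tariff = 18, outside [-2, 12].
Intervening on subsidy: inflation = 6*subsidy - 4. Reaching 64 requires subsidy = 34/3, not an integer.

set policy_rate = 4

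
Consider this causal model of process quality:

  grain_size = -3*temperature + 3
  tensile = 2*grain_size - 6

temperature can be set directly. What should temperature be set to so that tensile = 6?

Substituting into the tensile equation gives tensile = -6*temperature.
Solve -6*temperature = 6: temperature = 6 / -6 = -1.

temperature = -1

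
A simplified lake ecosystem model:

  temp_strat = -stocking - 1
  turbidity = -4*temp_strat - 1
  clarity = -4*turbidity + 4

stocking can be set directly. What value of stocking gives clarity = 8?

stocking = -1

Substituting into the turbidity equation gives turbidity = 4*stocking + 3.
Substituting into the clarity equation gives clarity = -16*stocking - 8.
Solve -16*stocking - 8 = 8: stocking = (8 + 8) / -16 = -1.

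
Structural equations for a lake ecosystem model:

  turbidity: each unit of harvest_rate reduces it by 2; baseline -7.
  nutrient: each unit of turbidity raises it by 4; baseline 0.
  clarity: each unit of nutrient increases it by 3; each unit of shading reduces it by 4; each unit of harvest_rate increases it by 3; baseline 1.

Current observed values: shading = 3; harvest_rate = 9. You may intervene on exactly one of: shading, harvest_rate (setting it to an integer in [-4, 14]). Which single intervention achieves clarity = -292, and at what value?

Intervening on shading: with other inputs at their observed values, clarity = -4*shading - 272. Solving for -292 gives shading = 5, within [-4, 14].
Intervening on harvest_rate: clarity = -21*harvest_rate - 95. Reaching -292 requires harvest_rate = 197/21, not an integer.

set shading = 5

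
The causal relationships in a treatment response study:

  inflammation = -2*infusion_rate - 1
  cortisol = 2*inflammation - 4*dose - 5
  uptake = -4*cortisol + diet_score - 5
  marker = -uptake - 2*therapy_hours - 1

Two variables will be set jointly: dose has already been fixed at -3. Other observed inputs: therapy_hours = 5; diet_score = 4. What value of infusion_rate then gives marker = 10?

With dose held at -3:
Substituting into the cortisol equation gives cortisol = -4*infusion_rate + 5.
Substituting into the uptake equation gives uptake = 16*infusion_rate - 21.
Substituting into the marker equation gives marker = -16*infusion_rate + 10.
Solve -16*infusion_rate + 10 = 10: infusion_rate = (10 - 10) / -16 = 0.

infusion_rate = 0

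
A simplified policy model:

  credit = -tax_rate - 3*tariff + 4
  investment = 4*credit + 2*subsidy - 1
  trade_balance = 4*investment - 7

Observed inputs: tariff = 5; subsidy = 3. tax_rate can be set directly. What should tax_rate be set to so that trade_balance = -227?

Substituting into the credit equation gives credit = -tax_rate - 11.
investment becomes -4*tax_rate - 39.
trade_balance becomes -16*tax_rate - 163.
Solve -16*tax_rate - 163 = -227: tax_rate = (-227 + 163) / -16 = 4.

tax_rate = 4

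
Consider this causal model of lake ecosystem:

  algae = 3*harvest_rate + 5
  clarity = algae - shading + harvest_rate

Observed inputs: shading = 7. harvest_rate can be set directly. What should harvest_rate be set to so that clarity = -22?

harvest_rate = -5

Substituting into the clarity equation gives clarity = 4*harvest_rate - 2.
Solve 4*harvest_rate - 2 = -22: harvest_rate = (-22 + 2) / 4 = -5.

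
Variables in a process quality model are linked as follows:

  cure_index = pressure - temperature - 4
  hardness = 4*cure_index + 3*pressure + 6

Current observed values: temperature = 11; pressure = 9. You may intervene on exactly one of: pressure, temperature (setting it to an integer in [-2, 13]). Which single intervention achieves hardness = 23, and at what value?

set pressure = 11

Intervening on pressure: with other inputs at their observed values, hardness = 7*pressure - 54. Solving for 23 gives pressure = 11, within [-2, 13].
Intervening on temperature: hardness = -4*temperature + 53. Reaching 23 requires temperature = 15/2, not an integer.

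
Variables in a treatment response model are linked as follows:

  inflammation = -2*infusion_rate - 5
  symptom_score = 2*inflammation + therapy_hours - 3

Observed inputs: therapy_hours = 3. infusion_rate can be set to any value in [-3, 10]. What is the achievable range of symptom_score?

-50 to 2

Substituting into the symptom_score equation gives symptom_score = -4*infusion_rate - 10.
Linear in infusion_rate, so extremes are at the endpoints: infusion_rate = -3 gives symptom_score = 2; infusion_rate = 10 gives symptom_score = -50.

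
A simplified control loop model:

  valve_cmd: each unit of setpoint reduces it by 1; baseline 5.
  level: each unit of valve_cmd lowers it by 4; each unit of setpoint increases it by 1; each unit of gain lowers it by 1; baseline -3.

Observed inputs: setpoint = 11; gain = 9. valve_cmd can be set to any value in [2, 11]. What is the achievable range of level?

Intervening on valve_cmd fixes its value directly, overriding its dependence on setpoint.
Substituting into the level equation gives level = -4*valve_cmd - 1.
Linear in valve_cmd, so extremes are at the endpoints: valve_cmd = 2 gives level = -9; valve_cmd = 11 gives level = -45.

-45 to -9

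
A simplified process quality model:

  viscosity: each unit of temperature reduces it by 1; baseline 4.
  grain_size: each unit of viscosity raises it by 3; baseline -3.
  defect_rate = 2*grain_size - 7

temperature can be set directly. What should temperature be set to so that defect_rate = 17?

Substituting into the grain_size equation gives grain_size = -3*temperature + 9.
Substituting into the defect_rate equation gives defect_rate = -6*temperature + 11.
Solve -6*temperature + 11 = 17: temperature = (17 - 11) / -6 = -1.

temperature = -1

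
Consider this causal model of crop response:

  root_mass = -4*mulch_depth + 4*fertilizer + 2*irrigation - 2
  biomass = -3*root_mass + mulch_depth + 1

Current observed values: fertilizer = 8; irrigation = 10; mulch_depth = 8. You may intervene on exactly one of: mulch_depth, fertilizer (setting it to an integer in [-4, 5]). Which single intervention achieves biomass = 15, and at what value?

Intervening on mulch_depth: biomass = 13*mulch_depth - 149. Reaching 15 requires mulch_depth = 164/13, not an integer.
Intervening on fertilizer: with other inputs at their observed values, biomass = -12*fertilizer + 51. Solving for 15 gives fertilizer = 3, within [-4, 5].

set fertilizer = 3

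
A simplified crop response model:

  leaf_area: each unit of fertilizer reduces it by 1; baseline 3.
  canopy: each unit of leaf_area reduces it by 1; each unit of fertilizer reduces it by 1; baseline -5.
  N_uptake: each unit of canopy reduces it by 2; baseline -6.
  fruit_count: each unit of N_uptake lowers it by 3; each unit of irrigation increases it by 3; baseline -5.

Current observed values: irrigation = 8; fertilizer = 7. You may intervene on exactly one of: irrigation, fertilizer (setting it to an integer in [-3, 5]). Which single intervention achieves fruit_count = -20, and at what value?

Intervening on irrigation: with other inputs at their observed values, fruit_count = 3*irrigation - 35. Solving for -20 gives irrigation = 5, within [-3, 5].
Intervening on fertilizer: the paths from fertilizer to fruit_count cancel (net effect zero), leaving fruit_count = -11; -20 is unreachable this way.

set irrigation = 5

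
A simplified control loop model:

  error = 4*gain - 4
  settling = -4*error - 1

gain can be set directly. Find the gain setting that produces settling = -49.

Substituting into the settling equation gives settling = -16*gain + 15.
Solve -16*gain + 15 = -49: gain = (-49 - 15) / -16 = 4.

gain = 4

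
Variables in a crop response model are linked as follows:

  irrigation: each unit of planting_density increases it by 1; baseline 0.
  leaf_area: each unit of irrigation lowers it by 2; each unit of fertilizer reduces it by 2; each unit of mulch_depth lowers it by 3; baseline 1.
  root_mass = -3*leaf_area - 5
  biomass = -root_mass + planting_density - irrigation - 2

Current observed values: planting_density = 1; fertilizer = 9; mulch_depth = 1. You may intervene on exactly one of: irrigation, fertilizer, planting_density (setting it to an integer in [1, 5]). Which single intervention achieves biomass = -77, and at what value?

Intervening on irrigation: with other inputs at their observed values, biomass = -7*irrigation - 56. Solving for -77 gives irrigation = 3, within [1, 5].
Intervening on fertilizer: biomass = -6*fertilizer - 9. Reaching -77 requires fertilizer = 34/3, not an integer.
Intervening on planting_density: biomass = -6*planting_density - 57. Reaching -77 requires planting_density = 10/3, not an integer.

set irrigation = 3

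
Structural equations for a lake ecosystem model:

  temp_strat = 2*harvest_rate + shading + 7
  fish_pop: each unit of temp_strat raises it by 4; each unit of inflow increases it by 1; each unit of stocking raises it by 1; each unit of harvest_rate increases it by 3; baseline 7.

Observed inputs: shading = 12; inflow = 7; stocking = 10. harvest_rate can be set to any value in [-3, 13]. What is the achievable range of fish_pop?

67 to 243

Substituting into the temp_strat equation gives temp_strat = 2*harvest_rate + 19.
Substituting into the fish_pop equation gives fish_pop = 11*harvest_rate + 100.
Linear in harvest_rate, so extremes are at the endpoints: harvest_rate = -3 gives fish_pop = 67; harvest_rate = 13 gives fish_pop = 243.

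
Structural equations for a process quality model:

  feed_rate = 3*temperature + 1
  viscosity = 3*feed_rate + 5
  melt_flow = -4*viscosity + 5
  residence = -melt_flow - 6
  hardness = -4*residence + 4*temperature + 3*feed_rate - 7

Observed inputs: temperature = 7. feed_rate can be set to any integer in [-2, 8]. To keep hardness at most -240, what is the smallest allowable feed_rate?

feed_rate = 5

Intervening on feed_rate fixes its value directly, overriding its dependence on temperature.
Substituting into the melt_flow equation gives melt_flow = -12*feed_rate - 15.
Substituting into the residence equation gives residence = 12*feed_rate + 9.
This gives hardness = -45*feed_rate - 15.
Require -45*feed_rate - 15 ≤ -240, so feed_rate ≥ 5.
The smallest integer in [-2, 8] satisfying this is 5.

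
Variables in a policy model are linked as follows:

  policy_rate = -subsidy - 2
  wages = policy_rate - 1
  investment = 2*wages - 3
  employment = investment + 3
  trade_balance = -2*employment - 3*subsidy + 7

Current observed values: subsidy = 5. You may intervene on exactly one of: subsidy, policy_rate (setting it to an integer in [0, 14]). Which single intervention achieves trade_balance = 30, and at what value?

Intervening on subsidy: with other inputs at their observed values, trade_balance = subsidy + 19. Solving for 30 gives subsidy = 11, within [0, 14].
Intervening on policy_rate: trade_balance = -4*policy_rate - 4. Reaching 30 requires policy_rate = -17/2, not an integer.

set subsidy = 11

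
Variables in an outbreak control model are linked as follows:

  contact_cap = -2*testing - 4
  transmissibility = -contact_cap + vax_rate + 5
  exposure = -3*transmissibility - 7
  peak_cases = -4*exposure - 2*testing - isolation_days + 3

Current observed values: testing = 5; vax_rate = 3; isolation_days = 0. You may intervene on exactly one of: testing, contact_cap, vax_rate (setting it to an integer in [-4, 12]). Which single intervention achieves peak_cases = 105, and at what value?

set contact_cap = 1

Intervening on testing: peak_cases = 22*testing + 175. Reaching 105 requires testing = -35/11, not an integer.
Intervening on contact_cap: with other inputs at their observed values, peak_cases = -12*contact_cap + 117. Solving for 105 gives contact_cap = 1, within [-4, 12].
Intervening on vax_rate: peak_cases = 12*vax_rate + 249. Reaching 105 requires vax_rate = -12, outside [-4, 12].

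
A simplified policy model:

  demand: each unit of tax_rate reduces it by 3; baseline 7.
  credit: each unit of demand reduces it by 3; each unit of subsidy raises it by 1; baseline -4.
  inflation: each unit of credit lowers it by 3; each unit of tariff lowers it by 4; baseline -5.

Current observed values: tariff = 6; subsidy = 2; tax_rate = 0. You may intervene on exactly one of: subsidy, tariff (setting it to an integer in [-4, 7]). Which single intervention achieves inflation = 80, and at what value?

set tariff = -4

Intervening on subsidy: inflation = -3*subsidy + 46. Reaching 80 requires subsidy = -34/3, not an integer.
Intervening on tariff: with other inputs at their observed values, inflation = -4*tariff + 64. Solving for 80 gives tariff = -4, within [-4, 7].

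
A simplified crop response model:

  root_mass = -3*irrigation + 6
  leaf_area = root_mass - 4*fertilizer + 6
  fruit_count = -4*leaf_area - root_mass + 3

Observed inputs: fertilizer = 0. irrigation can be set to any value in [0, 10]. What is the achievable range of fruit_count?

Substituting into the leaf_area equation gives leaf_area = -3*irrigation + 12.
Substituting into the fruit_count equation gives fruit_count = 15*irrigation - 51.
Linear in irrigation, so extremes are at the endpoints: irrigation = 0 gives fruit_count = -51; irrigation = 10 gives fruit_count = 99.

-51 to 99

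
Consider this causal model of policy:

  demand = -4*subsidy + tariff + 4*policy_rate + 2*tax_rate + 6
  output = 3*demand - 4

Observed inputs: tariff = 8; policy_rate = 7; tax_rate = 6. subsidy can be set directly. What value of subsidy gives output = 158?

Substituting into the demand equation gives demand = -4*subsidy + 54.
Substituting into the output equation gives output = -12*subsidy + 158.
Solve -12*subsidy + 158 = 158: subsidy = (158 - 158) / -12 = 0.

subsidy = 0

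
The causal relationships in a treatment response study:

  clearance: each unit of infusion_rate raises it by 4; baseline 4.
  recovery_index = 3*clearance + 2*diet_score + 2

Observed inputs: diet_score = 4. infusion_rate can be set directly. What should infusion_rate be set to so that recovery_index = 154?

Substituting into the recovery_index equation gives recovery_index = 12*infusion_rate + 22.
Solve 12*infusion_rate + 22 = 154: infusion_rate = (154 - 22) / 12 = 11.

infusion_rate = 11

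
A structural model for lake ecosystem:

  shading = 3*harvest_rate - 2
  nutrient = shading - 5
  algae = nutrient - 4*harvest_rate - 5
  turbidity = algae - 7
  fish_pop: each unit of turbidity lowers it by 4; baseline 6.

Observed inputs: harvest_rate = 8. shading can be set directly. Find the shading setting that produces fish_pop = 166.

shading = 9

Intervening on shading fixes its value directly, overriding its dependence on harvest_rate.
Substituting into the algae equation gives algae = shading - 42.
Substituting into the turbidity equation gives turbidity = shading - 49.
Substituting into the fish_pop equation gives fish_pop = -4*shading + 202.
Solve -4*shading + 202 = 166: shading = (166 - 202) / -4 = 9.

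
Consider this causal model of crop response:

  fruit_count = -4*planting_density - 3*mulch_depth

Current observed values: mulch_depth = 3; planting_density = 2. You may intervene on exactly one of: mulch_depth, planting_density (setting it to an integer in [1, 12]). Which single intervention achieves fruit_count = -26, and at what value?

Intervening on mulch_depth: with other inputs at their observed values, fruit_count = -3*mulch_depth - 8. Solving for -26 gives mulch_depth = 6, within [1, 12].
Intervening on planting_density: fruit_count = -4*planting_density - 9. Reaching -26 requires planting_density = 17/4, not an integer.

set mulch_depth = 6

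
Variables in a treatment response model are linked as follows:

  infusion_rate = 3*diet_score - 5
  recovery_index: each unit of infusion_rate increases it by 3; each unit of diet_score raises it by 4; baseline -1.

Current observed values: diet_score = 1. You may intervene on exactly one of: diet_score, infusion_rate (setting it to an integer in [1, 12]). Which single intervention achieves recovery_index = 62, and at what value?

set diet_score = 6

Intervening on diet_score: with other inputs at their observed values, recovery_index = 13*diet_score - 16. Solving for 62 gives diet_score = 6, within [1, 12].
Intervening on infusion_rate: recovery_index = 3*infusion_rate + 3. Reaching 62 requires infusion_rate = 59/3, not an integer.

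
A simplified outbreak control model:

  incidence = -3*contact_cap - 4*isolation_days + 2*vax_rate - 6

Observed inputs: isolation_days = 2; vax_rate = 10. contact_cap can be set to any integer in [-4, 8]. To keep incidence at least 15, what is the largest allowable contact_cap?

Substituting into the incidence equation gives incidence = -3*contact_cap + 6.
Require -3*contact_cap + 6 ≥ 15, so contact_cap ≤ -3.
The largest integer in [-4, 8] satisfying this is -3.

contact_cap = -3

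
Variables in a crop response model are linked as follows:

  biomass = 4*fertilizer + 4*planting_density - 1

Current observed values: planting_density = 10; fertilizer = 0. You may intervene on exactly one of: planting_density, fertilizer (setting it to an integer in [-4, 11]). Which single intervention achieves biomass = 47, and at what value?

Intervening on planting_density: biomass = 4*planting_density - 1. Reaching 47 requires planting_density = 12, outside [-4, 11].
Intervening on fertilizer: with other inputs at their observed values, biomass = 4*fertilizer + 39. Solving for 47 gives fertilizer = 2, within [-4, 11].

set fertilizer = 2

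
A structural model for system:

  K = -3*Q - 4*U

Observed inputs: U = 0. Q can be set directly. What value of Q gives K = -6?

Q = 2

Substituting into the K equation gives K = -3*Q.
Solve -3*Q = -6: Q = -6 / -3 = 2.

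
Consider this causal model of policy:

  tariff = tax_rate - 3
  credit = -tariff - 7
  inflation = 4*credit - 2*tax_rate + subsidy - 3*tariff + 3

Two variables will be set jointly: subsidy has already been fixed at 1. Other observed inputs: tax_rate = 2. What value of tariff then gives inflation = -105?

tariff = 11

With subsidy held at 1:
Intervening on tariff fixes its value directly, overriding its dependence on tax_rate.
Substituting into the inflation equation gives inflation = -7*tariff - 28.
Solve -7*tariff - 28 = -105: tariff = (-105 + 28) / -7 = 11.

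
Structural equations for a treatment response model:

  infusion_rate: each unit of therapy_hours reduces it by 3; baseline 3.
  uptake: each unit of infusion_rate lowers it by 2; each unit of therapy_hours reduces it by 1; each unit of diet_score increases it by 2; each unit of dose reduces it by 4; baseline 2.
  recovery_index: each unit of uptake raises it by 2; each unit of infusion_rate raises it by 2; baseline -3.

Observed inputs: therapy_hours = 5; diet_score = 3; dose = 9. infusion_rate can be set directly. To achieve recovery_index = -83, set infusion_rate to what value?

infusion_rate = 7

Intervening on infusion_rate fixes its value directly, overriding its dependence on therapy_hours.
Substituting into the uptake equation gives uptake = -2*infusion_rate - 33.
Substituting into the recovery_index equation gives recovery_index = -2*infusion_rate - 69.
Solve -2*infusion_rate - 69 = -83: infusion_rate = (-83 + 69) / -2 = 7.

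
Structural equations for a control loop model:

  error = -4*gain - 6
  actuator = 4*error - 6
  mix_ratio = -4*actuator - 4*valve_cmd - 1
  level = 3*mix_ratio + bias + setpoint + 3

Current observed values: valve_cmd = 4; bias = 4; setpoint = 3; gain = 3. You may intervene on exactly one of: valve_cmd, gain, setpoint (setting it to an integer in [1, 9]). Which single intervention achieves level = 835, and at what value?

set valve_cmd = 9

Intervening on valve_cmd: with other inputs at their observed values, level = -12*valve_cmd + 943. Solving for 835 gives valve_cmd = 9, within [1, 9].
Intervening on gain: level = 192*gain + 319. Reaching 835 requires gain = 43/16, not an integer.
Intervening on setpoint: level = setpoint + 892. Reaching 835 requires setpoint = -57, outside [1, 9].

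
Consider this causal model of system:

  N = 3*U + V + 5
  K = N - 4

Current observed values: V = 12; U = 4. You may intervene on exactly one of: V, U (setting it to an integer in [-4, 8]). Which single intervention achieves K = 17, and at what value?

Intervening on V: with other inputs at their observed values, K = V + 13. Solving for 17 gives V = 4, within [-4, 8].
Intervening on U: K = 3*U + 13. Reaching 17 requires U = 4/3, not an integer.

set V = 4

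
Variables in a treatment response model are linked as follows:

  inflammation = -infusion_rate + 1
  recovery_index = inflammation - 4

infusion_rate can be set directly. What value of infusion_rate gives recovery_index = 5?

Substituting into the recovery_index equation gives recovery_index = -infusion_rate - 3.
Solve -infusion_rate - 3 = 5: infusion_rate = (5 + 3) / -1 = -8.

infusion_rate = -8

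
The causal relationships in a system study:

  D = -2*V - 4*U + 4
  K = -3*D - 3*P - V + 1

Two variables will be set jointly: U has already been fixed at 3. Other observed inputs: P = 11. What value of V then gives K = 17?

V = 5

With U held at 3:
Substituting into the D equation gives D = -2*V - 8.
Substituting into the K equation gives K = 5*V - 8.
Solve 5*V - 8 = 17: V = (17 + 8) / 5 = 5.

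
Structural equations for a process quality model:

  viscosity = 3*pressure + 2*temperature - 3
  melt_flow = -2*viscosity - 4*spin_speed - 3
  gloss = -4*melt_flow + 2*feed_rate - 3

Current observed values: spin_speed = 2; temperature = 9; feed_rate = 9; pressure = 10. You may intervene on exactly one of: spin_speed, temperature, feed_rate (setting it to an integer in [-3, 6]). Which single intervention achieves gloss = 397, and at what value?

set feed_rate = -2

Intervening on spin_speed: gloss = 16*spin_speed + 387. Reaching 397 requires spin_speed = 5/8, not an integer.
Intervening on temperature: gloss = 16*temperature + 275. Reaching 397 requires temperature = 61/8, not an integer.
Intervening on feed_rate: with other inputs at their observed values, gloss = 2*feed_rate + 401. Solving for 397 gives feed_rate = -2, within [-3, 6].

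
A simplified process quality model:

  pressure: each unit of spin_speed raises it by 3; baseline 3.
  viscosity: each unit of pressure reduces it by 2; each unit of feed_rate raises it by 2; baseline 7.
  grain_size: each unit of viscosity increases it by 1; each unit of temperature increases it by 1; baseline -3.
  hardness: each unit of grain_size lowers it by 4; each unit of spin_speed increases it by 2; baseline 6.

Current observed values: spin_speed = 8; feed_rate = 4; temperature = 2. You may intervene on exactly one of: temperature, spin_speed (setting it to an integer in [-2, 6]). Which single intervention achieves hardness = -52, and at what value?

Intervening on temperature: hardness = -4*temperature + 190. Reaching -52 requires temperature = 121/2, not an integer.
Intervening on spin_speed: with other inputs at their observed values, hardness = 26*spin_speed - 26. Solving for -52 gives spin_speed = -1, within [-2, 6].

set spin_speed = -1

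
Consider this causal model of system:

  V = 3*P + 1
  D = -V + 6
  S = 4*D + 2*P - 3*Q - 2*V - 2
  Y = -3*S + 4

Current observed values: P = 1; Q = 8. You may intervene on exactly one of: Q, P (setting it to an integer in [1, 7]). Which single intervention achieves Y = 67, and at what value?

set Q = 7

Intervening on Q: with other inputs at their observed values, Y = 9*Q + 4. Solving for 67 gives Q = 7, within [1, 7].
Intervening on P: Y = 48*P + 28. Reaching 67 requires P = 13/16, not an integer.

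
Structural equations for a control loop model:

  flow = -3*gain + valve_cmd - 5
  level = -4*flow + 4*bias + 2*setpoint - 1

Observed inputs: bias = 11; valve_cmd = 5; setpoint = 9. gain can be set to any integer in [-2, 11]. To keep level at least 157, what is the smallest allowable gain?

Substituting into the flow equation gives flow = -3*gain.
This gives level = 12*gain + 61.
Require 12*gain + 61 ≥ 157, so gain ≥ 8.
The smallest integer in [-2, 11] satisfying this is 8.

gain = 8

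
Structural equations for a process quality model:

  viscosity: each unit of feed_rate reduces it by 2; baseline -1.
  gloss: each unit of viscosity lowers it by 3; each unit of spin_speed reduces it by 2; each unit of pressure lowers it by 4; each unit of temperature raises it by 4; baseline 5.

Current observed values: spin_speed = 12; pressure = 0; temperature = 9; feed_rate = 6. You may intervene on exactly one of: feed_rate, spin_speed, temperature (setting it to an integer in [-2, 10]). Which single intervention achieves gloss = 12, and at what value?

set temperature = -2

Intervening on feed_rate: gloss = 6*feed_rate + 20. Reaching 12 requires feed_rate = -4/3, not an integer.
Intervening on spin_speed: gloss = -2*spin_speed + 80. Reaching 12 requires spin_speed = 34, outside [-2, 10].
Intervening on temperature: with other inputs at their observed values, gloss = 4*temperature + 20. Solving for 12 gives temperature = -2, within [-2, 10].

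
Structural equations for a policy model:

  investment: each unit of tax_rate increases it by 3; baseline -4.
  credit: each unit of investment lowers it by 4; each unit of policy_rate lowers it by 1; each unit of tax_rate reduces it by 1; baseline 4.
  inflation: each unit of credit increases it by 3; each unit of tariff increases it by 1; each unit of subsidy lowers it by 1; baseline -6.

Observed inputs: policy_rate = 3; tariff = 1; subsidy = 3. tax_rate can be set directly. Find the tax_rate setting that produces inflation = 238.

tax_rate = -5

Substituting into the credit equation gives credit = -13*tax_rate + 17.
Substituting into the inflation equation gives inflation = -39*tax_rate + 43.
Solve -39*tax_rate + 43 = 238: tax_rate = (238 - 43) / -39 = -5.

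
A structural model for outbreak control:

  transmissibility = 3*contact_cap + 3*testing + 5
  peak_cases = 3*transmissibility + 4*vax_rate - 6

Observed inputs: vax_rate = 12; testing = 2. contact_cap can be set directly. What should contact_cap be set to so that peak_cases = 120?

contact_cap = 5

Substituting into the transmissibility equation gives transmissibility = 3*contact_cap + 11.
Substituting into the peak_cases equation gives peak_cases = 9*contact_cap + 75.
Solve 9*contact_cap + 75 = 120: contact_cap = (120 - 75) / 9 = 5.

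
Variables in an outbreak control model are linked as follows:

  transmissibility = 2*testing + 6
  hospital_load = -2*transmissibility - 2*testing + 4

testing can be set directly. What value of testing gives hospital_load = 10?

testing = -3

Substituting into the hospital_load equation gives hospital_load = -6*testing - 8.
Solve -6*testing - 8 = 10: testing = (10 + 8) / -6 = -3.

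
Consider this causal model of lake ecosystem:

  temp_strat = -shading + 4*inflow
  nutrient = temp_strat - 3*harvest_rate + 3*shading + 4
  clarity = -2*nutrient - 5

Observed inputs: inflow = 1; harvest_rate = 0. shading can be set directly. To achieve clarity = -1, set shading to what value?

shading = -5

Substituting into the temp_strat equation gives temp_strat = -shading + 4.
Substituting into the nutrient equation gives nutrient = 2*shading + 8.
Substituting into the clarity equation gives clarity = -4*shading - 21.
Solve -4*shading - 21 = -1: shading = (-1 + 21) / -4 = -5.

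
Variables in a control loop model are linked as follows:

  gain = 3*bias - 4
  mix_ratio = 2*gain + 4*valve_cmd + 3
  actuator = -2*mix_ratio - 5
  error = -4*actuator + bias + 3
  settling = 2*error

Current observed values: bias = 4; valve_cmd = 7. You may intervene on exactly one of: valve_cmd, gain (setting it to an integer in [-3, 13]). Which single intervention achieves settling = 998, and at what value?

set valve_cmd = 10

Intervening on valve_cmd: with other inputs at their observed values, settling = 64*valve_cmd + 358. Solving for 998 gives valve_cmd = 10, within [-3, 13].
Intervening on gain: settling = 32*gain + 550. Reaching 998 requires gain = 14, outside [-3, 13].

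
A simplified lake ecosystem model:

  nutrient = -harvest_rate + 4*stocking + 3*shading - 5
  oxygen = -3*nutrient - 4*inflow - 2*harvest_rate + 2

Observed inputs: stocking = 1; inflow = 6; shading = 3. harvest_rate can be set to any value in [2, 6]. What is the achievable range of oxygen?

-44 to -40

Substituting into the nutrient equation gives nutrient = -harvest_rate + 8.
Substituting into the oxygen equation gives oxygen = harvest_rate - 46.
Linear in harvest_rate, so extremes are at the endpoints: harvest_rate = 2 gives oxygen = -44; harvest_rate = 6 gives oxygen = -40.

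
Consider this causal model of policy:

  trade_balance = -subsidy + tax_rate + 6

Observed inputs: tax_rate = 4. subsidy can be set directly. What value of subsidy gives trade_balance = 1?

Substituting into the trade_balance equation gives trade_balance = -subsidy + 10.
Solve -subsidy + 10 = 1: subsidy = (1 - 10) / -1 = 9.

subsidy = 9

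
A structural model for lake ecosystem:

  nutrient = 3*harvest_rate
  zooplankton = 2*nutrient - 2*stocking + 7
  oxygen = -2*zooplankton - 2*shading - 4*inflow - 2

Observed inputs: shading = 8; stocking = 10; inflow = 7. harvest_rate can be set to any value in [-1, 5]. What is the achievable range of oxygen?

Substituting into the zooplankton equation gives zooplankton = 6*harvest_rate - 13.
So oxygen = -12*harvest_rate - 20.
Linear in harvest_rate, so extremes are at the endpoints: harvest_rate = -1 gives oxygen = -8; harvest_rate = 5 gives oxygen = -80.

-80 to -8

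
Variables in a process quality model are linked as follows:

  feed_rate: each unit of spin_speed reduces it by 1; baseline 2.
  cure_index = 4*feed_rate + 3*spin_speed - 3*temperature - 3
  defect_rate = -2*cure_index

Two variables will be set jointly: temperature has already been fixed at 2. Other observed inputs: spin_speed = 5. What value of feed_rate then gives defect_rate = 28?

With temperature held at 2:
Intervening on feed_rate fixes its value directly, overriding its dependence on spin_speed.
Substituting into the cure_index equation gives cure_index = 4*feed_rate + 6.
So defect_rate = -8*feed_rate - 12.
Solve -8*feed_rate - 12 = 28: feed_rate = (28 + 12) / -8 = -5.

feed_rate = -5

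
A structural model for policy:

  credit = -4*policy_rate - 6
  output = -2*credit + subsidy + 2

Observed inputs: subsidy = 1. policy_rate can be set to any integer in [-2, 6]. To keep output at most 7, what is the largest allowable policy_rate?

Substituting into the output equation gives output = 8*policy_rate + 15.
Require 8*policy_rate + 15 ≤ 7, so policy_rate ≤ -1.
The largest integer in [-2, 6] satisfying this is -1.

policy_rate = -1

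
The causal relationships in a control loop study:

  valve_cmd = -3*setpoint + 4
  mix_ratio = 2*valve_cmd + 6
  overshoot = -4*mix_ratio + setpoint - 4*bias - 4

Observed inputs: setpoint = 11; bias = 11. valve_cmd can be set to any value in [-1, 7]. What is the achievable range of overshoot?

Intervening on valve_cmd fixes its value directly, overriding its dependence on setpoint.
Substituting into the overshoot equation gives overshoot = -8*valve_cmd - 61.
Linear in valve_cmd, so extremes are at the endpoints: valve_cmd = -1 gives overshoot = -53; valve_cmd = 7 gives overshoot = -117.

-117 to -53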